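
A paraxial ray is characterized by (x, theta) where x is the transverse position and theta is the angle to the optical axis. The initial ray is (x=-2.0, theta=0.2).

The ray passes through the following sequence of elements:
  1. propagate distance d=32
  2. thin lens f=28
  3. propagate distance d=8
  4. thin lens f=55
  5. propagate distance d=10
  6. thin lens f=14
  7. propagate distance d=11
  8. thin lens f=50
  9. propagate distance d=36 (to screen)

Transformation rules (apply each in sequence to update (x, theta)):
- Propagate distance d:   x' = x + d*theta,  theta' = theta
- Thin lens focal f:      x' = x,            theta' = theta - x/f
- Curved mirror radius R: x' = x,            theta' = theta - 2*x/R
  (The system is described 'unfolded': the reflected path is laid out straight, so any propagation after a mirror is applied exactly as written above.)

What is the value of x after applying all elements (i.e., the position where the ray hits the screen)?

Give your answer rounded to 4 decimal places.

Initial: x=-2.0000 theta=0.2000
After 1 (propagate distance d=32): x=4.4000 theta=0.2000
After 2 (thin lens f=28): x=4.4000 theta=3/70 (≈0.0429)
After 3 (propagate distance d=8): x=166/35 (≈4.7429) theta=3/70 (≈0.0429)
After 4 (thin lens f=55): x=166/35 (≈4.7429) theta=-167/3850 (≈-0.0434)
After 5 (propagate distance d=10): x=237/55 (≈4.3091) theta=-167/3850 (≈-0.0434)
After 6 (thin lens f=14): x=237/55 (≈4.3091) theta=-676/1925 (≈-0.3512)
After 7 (propagate distance d=11): x=859/1925 (≈0.4462) theta=-676/1925 (≈-0.3512)
After 8 (thin lens f=50): x=859/1925 (≈0.4462) theta=-34659/96250 (≈-0.3601)
After 9 (propagate distance d=36 (to screen)): x=-602387/48125 (≈-12.5171) theta=-34659/96250 (≈-0.3601)
Rounded to 4 decimal places: x = -12.5171

Answer: -12.5171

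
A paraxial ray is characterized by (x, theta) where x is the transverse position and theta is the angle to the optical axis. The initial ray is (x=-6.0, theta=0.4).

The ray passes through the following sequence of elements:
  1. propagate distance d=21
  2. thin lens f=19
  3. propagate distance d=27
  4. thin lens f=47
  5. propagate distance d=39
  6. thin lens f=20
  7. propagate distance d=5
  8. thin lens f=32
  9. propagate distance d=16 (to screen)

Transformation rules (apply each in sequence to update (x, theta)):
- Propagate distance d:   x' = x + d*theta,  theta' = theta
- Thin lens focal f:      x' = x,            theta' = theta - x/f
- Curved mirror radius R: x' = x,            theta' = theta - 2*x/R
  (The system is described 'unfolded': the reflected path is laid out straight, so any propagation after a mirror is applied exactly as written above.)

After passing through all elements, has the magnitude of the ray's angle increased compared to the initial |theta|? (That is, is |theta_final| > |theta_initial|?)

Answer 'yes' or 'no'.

Answer: yes

Derivation:
Initial: x=-6.0000 theta=0.4000
After 1 (propagate distance d=21): x=2.4000 theta=0.4000
After 2 (thin lens f=19): x=2.4000 theta=26/95 (≈0.2737)
After 3 (propagate distance d=27): x=186/19 (≈9.7895) theta=26/95 (≈0.2737)
After 4 (thin lens f=47): x=186/19 (≈9.7895) theta=292/4465 (≈0.0654)
After 5 (propagate distance d=39): x=55098/4465 (≈12.3400) theta=292/4465 (≈0.0654)
After 6 (thin lens f=20): x=55098/4465 (≈12.3400) theta=-24629/44650 (≈-0.5516)
After 7 (propagate distance d=5): x=85567/8930 (≈9.5820) theta=-24629/44650 (≈-0.5516)
After 8 (thin lens f=32): x=85567/8930 (≈9.5820) theta=-1215963/1428800 (≈-0.8510)
After 9 (propagate distance d=16 (to screen)): x=-360293/89300 (≈-4.0346) theta=-1215963/1428800 (≈-0.8510)
|theta_initial|=0.4000 |theta_final|=1215963/1428800 (≈0.8510) -> increased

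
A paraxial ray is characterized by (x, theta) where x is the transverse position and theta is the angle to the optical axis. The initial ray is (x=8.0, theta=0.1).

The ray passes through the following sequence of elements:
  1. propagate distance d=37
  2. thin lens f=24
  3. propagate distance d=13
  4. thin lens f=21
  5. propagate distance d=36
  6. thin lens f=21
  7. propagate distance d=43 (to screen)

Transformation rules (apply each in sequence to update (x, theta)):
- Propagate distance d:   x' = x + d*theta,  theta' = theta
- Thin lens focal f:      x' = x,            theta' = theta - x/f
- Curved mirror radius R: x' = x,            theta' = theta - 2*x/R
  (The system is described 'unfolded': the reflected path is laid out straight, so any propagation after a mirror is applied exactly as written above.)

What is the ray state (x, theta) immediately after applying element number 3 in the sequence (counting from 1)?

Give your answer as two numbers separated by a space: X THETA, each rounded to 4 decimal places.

Initial: x=8.0000 theta=0.1000
After 1 (propagate distance d=37): x=11.7000 theta=0.1000
After 2 (thin lens f=24): x=11.7000 theta=-0.3875
After 3 (propagate distance d=13): x=6.6625 theta=-0.3875
Rounded to 4 decimal places: x = 6.6625, theta = -0.3875

Answer: 6.6625 -0.3875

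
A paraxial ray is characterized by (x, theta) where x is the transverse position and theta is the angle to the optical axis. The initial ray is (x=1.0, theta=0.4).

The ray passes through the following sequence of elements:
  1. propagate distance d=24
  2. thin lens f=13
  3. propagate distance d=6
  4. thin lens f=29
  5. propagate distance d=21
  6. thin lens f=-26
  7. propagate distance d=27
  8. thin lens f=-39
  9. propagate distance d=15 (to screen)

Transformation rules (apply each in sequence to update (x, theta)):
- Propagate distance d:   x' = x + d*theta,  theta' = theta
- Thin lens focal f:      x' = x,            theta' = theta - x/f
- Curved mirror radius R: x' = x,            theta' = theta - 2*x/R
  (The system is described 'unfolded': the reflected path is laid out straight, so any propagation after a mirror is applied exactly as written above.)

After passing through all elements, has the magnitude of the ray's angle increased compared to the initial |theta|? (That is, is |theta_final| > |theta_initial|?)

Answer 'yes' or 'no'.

Answer: yes

Derivation:
Initial: x=1.0000 theta=0.4000
After 1 (propagate distance d=24): x=10.6000 theta=0.4000
After 2 (thin lens f=13): x=10.6000 theta=-27/65 (≈-0.4154)
After 3 (propagate distance d=6): x=527/65 (≈8.1077) theta=-27/65 (≈-0.4154)
After 4 (thin lens f=29): x=527/65 (≈8.1077) theta=-262/377 (≈-0.6950)
After 5 (propagate distance d=21): x=-12227/1885 (≈-6.4865) theta=-262/377 (≈-0.6950)
After 6 (thin lens f=-26): x=-12227/1885 (≈-6.4865) theta=-46287/49010 (≈-0.9444)
After 7 (propagate distance d=27): x=-1567651/49010 (≈-31.9863) theta=-46287/49010 (≈-0.9444)
After 8 (thin lens f=-39): x=-1567651/49010 (≈-31.9863) theta=-1686422/955695 (≈-1.7646)
After 9 (propagate distance d=15 (to screen)): x=-37243683/637130 (≈-58.4554) theta=-1686422/955695 (≈-1.7646)
|theta_initial|=0.4000 |theta_final|=1686422/955695 (≈1.7646) -> increased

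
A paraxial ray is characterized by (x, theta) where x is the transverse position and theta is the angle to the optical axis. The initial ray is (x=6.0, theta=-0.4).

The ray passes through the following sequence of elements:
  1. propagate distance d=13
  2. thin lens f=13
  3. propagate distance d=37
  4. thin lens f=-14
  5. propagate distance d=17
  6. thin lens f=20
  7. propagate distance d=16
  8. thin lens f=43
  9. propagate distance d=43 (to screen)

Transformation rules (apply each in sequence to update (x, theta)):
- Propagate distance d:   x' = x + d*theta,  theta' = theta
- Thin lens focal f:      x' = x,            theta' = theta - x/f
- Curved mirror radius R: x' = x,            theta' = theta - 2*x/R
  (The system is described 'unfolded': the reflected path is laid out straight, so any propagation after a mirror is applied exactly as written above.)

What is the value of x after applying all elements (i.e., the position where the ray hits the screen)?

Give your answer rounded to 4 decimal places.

Answer: 24.5195

Derivation:
Initial: x=6.0000 theta=-0.4000
After 1 (propagate distance d=13): x=0.8000 theta=-0.4000
After 2 (thin lens f=13): x=0.8000 theta=-6/13 (≈-0.4615)
After 3 (propagate distance d=37): x=-1058/65 (≈-16.2769) theta=-6/13 (≈-0.4615)
After 4 (thin lens f=-14): x=-1058/65 (≈-16.2769) theta=-739/455 (≈-1.6242)
After 5 (propagate distance d=17): x=-19969/455 (≈-43.8879) theta=-739/455 (≈-1.6242)
After 6 (thin lens f=20): x=-19969/455 (≈-43.8879) theta=5189/9100 (≈0.5702)
After 7 (propagate distance d=16): x=-79089/2275 (≈-34.7644) theta=5189/9100 (≈0.5702)
After 8 (thin lens f=43): x=-79089/2275 (≈-34.7644) theta=77069/55900 (≈1.3787)
After 9 (propagate distance d=43 (to screen)): x=223127/9100 (≈24.5195) theta=77069/55900 (≈1.3787)
Rounded to 4 decimal places: x = 24.5195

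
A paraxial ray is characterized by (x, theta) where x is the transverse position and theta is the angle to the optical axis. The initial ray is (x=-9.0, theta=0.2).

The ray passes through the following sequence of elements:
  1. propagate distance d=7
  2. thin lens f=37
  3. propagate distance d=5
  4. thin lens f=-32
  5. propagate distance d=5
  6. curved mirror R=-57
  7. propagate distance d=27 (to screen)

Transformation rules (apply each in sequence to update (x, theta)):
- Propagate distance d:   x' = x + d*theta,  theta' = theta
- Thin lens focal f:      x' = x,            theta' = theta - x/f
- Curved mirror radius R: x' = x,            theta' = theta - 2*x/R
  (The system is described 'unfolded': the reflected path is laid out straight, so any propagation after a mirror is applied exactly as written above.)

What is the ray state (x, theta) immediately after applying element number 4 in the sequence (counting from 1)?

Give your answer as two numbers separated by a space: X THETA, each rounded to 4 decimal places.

Answer: -5.5730 0.2313

Derivation:
Initial: x=-9.0000 theta=0.2000
After 1 (propagate distance d=7): x=-7.6000 theta=0.2000
After 2 (thin lens f=37): x=-7.6000 theta=15/37 (≈0.4054)
After 3 (propagate distance d=5): x=-1031/185 (≈-5.5730) theta=15/37 (≈0.4054)
After 4 (thin lens f=-32): x=-1031/185 (≈-5.5730) theta=37/160 (≈0.2313)
Rounded to 4 decimal places: x = -5.5730, theta = 0.2313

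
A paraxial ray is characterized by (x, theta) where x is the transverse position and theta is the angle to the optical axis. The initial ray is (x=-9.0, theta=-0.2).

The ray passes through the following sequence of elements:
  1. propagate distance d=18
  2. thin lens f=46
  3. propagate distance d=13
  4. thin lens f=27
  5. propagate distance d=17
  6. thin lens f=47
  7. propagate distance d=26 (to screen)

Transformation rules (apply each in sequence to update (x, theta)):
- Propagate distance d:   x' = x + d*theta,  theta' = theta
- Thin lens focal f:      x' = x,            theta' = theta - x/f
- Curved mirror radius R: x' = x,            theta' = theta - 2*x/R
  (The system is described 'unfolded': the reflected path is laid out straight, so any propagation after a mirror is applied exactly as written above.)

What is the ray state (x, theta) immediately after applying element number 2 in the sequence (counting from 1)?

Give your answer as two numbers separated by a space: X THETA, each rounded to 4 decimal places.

Answer: -12.6000 0.0739

Derivation:
Initial: x=-9.0000 theta=-0.2000
After 1 (propagate distance d=18): x=-12.6000 theta=-0.2000
After 2 (thin lens f=46): x=-12.6000 theta=17/230 (≈0.0739)
Rounded to 4 decimal places: x = -12.6000, theta = 0.0739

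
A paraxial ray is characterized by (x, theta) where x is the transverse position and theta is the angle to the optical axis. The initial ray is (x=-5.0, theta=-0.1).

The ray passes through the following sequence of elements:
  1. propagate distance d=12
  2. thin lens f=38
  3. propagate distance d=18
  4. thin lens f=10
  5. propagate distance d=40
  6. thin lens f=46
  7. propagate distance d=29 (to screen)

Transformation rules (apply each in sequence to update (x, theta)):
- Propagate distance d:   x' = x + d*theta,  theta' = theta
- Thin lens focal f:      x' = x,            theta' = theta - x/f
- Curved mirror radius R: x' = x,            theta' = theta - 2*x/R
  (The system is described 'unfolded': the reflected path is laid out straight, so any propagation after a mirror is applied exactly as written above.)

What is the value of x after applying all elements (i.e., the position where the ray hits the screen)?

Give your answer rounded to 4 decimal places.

Initial: x=-5.0000 theta=-0.1000
After 1 (propagate distance d=12): x=-6.2000 theta=-0.1000
After 2 (thin lens f=38): x=-6.2000 theta=6/95 (≈0.0632)
After 3 (propagate distance d=18): x=-481/95 (≈-5.0632) theta=6/95 (≈0.0632)
After 4 (thin lens f=10): x=-481/95 (≈-5.0632) theta=541/950 (≈0.5695)
After 5 (propagate distance d=40): x=1683/95 (≈17.7158) theta=541/950 (≈0.5695)
After 6 (thin lens f=46): x=1683/95 (≈17.7158) theta=106/575 (≈0.1843)
After 7 (propagate distance d=29 (to screen)): x=251951/10925 (≈23.0619) theta=106/575 (≈0.1843)
Rounded to 4 decimal places: x = 23.0619

Answer: 23.0619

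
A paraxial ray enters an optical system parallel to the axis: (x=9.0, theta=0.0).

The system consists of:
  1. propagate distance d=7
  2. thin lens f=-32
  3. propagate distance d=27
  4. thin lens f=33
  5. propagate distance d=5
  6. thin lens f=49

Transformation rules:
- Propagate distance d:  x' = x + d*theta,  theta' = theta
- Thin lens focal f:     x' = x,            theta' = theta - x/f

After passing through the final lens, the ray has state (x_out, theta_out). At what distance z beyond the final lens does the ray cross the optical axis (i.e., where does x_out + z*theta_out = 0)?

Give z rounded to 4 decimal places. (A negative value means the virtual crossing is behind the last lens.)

Initial: x=9.0000 theta=0.0000
After 1 (propagate distance d=7): x=9.0000 theta=0.0000
After 2 (thin lens f=-32): x=9.0000 theta=9/32 (≈0.2813)
After 3 (propagate distance d=27): x=531/32 (≈16.5938) theta=9/32 (≈0.2813)
After 4 (thin lens f=33): x=531/32 (≈16.5938) theta=-39/176 (≈-0.2216)
After 5 (propagate distance d=5): x=5451/352 (≈15.4858) theta=-39/176 (≈-0.2216)
After 6 (thin lens f=49): x=5451/352 (≈15.4858) theta=-843/1568 (≈-0.5376)
z_focus = -x_out/theta_out = -(5451/352)/(-843/1568) = 89033/3091 ≈ 28.8039
Rounded to 4 decimal places: z = 28.8039

Answer: 28.8039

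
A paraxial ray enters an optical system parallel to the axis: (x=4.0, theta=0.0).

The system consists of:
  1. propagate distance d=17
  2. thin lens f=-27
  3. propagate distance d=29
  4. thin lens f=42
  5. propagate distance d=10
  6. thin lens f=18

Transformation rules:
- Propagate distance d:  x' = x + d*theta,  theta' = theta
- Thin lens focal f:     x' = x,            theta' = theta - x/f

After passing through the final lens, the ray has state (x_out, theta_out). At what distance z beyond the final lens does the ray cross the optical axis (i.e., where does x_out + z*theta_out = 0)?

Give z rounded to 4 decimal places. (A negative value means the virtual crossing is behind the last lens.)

Initial: x=4.0000 theta=0.0000
After 1 (propagate distance d=17): x=4.0000 theta=0.0000
After 2 (thin lens f=-27): x=4.0000 theta=4/27 (≈0.1481)
After 3 (propagate distance d=29): x=224/27 (≈8.2963) theta=4/27 (≈0.1481)
After 4 (thin lens f=42): x=224/27 (≈8.2963) theta=-4/81 (≈-0.0494)
After 5 (propagate distance d=10): x=632/81 (≈7.8025) theta=-4/81 (≈-0.0494)
After 6 (thin lens f=18): x=632/81 (≈7.8025) theta=-352/729 (≈-0.4829)
z_focus = -x_out/theta_out = -(632/81)/(-352/729) = 711/44 ≈ 16.1591
Rounded to 4 decimal places: z = 16.1591

Answer: 16.1591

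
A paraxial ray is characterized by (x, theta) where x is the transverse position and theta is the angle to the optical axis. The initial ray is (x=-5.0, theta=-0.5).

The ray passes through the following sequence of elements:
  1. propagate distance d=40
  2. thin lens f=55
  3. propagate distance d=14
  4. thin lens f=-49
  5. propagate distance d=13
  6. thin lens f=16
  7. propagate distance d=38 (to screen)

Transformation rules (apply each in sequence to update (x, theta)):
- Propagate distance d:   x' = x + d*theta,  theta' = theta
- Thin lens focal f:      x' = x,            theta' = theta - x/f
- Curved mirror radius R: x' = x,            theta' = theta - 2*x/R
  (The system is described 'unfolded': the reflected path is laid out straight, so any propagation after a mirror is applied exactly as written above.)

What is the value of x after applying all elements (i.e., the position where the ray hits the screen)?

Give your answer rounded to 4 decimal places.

Initial: x=-5.0000 theta=-0.5000
After 1 (propagate distance d=40): x=-25.0000 theta=-0.5000
After 2 (thin lens f=55): x=-25.0000 theta=-1/22 (≈-0.0455)
After 3 (propagate distance d=14): x=-282/11 (≈-25.6364) theta=-1/22 (≈-0.0455)
After 4 (thin lens f=-49): x=-282/11 (≈-25.6364) theta=-613/1078 (≈-0.5686)
After 5 (propagate distance d=13): x=-35605/1078 (≈-33.0288) theta=-613/1078 (≈-0.5686)
After 6 (thin lens f=16): x=-35605/1078 (≈-33.0288) theta=25797/17248 (≈1.4957)
After 7 (propagate distance d=38 (to screen)): x=29329/1232 (≈23.8060) theta=25797/17248 (≈1.4957)
Rounded to 4 decimal places: x = 23.8060

Answer: 23.8060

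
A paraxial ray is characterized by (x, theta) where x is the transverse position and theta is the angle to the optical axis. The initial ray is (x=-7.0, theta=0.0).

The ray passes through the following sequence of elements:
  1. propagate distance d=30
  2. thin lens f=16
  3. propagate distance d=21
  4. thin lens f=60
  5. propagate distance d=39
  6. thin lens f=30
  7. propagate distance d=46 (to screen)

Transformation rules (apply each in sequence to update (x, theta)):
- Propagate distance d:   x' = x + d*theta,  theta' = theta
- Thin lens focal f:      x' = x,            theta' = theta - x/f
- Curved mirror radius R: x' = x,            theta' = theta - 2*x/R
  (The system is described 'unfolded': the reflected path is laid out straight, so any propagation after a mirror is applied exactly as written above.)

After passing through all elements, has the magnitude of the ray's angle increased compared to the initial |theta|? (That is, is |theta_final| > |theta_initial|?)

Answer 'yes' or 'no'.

Initial: x=-7.0000 theta=0.0000
After 1 (propagate distance d=30): x=-7.0000 theta=0.0000
After 2 (thin lens f=16): x=-7.0000 theta=0.4375
After 3 (propagate distance d=21): x=2.1875 theta=0.4375
After 4 (thin lens f=60): x=2.1875 theta=77/192 (≈0.4010)
After 5 (propagate distance d=39): x=1141/64 (≈17.8281) theta=77/192 (≈0.4010)
After 6 (thin lens f=30): x=1141/64 (≈17.8281) theta=-371/1920 (≈-0.1932)
After 7 (propagate distance d=46 (to screen)): x=4291/480 (≈8.9396) theta=-371/1920 (≈-0.1932)
|theta_initial|=0.0000 |theta_final|=371/1920 (≈0.1932) -> increased

Answer: yes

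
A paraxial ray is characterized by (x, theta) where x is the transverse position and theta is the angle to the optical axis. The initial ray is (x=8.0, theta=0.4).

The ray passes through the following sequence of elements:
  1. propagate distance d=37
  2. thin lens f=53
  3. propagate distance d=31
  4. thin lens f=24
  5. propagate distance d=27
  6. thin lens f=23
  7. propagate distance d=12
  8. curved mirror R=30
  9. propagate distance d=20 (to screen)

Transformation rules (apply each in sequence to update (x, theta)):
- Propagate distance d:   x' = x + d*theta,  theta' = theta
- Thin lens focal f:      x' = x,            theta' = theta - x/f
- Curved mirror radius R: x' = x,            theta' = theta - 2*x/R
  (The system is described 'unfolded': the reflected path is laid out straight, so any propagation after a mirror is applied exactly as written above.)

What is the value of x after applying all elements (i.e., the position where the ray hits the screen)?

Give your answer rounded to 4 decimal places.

Initial: x=8.0000 theta=0.4000
After 1 (propagate distance d=37): x=22.8000 theta=0.4000
After 2 (thin lens f=53): x=22.8000 theta=-8/265 (≈-0.0302)
After 3 (propagate distance d=31): x=5794/265 (≈21.8642) theta=-8/265 (≈-0.0302)
After 4 (thin lens f=24): x=5794/265 (≈21.8642) theta=-2993/3180 (≈-0.9412)
After 5 (propagate distance d=27): x=-3761/1060 (≈-3.5481) theta=-2993/3180 (≈-0.9412)
After 6 (thin lens f=23): x=-3761/1060 (≈-3.5481) theta=-14389/18285 (≈-0.7869)
After 7 (propagate distance d=12): x=-316727/24380 (≈-12.9913) theta=-14389/18285 (≈-0.7869)
After 8 (curved mirror R=30): x=-316727/24380 (≈-12.9913) theta=9649/121900 (≈0.0792)
After 9 (propagate distance d=20 (to screen)): x=-278131/24380 (≈-11.4082) theta=9649/121900 (≈0.0792)
Rounded to 4 decimal places: x = -11.4082

Answer: -11.4082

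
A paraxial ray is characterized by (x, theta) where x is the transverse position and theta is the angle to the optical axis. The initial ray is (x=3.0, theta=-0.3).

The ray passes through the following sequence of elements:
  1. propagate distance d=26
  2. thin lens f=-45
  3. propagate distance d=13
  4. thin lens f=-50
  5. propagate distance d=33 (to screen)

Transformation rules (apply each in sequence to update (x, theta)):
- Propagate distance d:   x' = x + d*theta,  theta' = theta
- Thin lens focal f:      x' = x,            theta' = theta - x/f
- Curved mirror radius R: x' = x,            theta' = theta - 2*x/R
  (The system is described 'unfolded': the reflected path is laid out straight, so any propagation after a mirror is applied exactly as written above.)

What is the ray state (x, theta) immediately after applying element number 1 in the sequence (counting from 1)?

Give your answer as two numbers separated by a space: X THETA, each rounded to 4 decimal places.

Answer: -4.8000 -0.3000

Derivation:
Initial: x=3.0000 theta=-0.3000
After 1 (propagate distance d=26): x=-4.8000 theta=-0.3000
Rounded to 4 decimal places: x = -4.8000, theta = -0.3000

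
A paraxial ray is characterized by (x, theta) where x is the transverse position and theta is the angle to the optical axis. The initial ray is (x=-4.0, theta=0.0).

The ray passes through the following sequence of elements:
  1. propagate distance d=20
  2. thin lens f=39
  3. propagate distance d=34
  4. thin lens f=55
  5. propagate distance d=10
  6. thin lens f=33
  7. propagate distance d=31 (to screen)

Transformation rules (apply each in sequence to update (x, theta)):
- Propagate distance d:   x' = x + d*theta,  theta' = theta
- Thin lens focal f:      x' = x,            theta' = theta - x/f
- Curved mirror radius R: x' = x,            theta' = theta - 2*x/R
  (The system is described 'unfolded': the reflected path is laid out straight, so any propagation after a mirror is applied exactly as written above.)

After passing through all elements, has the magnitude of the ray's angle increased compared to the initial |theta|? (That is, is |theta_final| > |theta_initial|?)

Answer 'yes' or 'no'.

Answer: yes

Derivation:
Initial: x=-4.0000 theta=0.0000
After 1 (propagate distance d=20): x=-4.0000 theta=0.0000
After 2 (thin lens f=39): x=-4.0000 theta=4/39 (≈0.1026)
After 3 (propagate distance d=34): x=-20/39 (≈-0.5128) theta=4/39 (≈0.1026)
After 4 (thin lens f=55): x=-20/39 (≈-0.5128) theta=16/143 (≈0.1119)
After 5 (propagate distance d=10): x=20/33 (≈0.6061) theta=16/143 (≈0.1119)
After 6 (thin lens f=33): x=20/33 (≈0.6061) theta=1324/14157 (≈0.0935)
After 7 (propagate distance d=31 (to screen)): x=49624/14157 (≈3.5053) theta=1324/14157 (≈0.0935)
|theta_initial|=0.0000 |theta_final|=1324/14157 (≈0.0935) -> increased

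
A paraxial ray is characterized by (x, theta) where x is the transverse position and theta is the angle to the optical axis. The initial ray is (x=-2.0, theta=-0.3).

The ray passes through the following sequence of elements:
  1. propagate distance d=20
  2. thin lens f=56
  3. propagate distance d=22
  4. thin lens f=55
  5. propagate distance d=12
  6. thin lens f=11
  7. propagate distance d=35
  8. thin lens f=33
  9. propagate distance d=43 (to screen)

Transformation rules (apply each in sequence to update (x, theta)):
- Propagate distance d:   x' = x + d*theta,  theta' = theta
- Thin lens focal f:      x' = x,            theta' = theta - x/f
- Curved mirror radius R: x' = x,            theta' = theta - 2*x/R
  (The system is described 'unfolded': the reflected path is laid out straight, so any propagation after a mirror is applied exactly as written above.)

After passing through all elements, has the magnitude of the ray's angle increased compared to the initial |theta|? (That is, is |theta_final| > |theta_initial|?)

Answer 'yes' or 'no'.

Answer: no

Derivation:
Initial: x=-2.0000 theta=-0.3000
After 1 (propagate distance d=20): x=-8.0000 theta=-0.3000
After 2 (thin lens f=56): x=-8.0000 theta=-11/70 (≈-0.1571)
After 3 (propagate distance d=22): x=-401/35 (≈-11.4571) theta=-11/70 (≈-0.1571)
After 4 (thin lens f=55): x=-401/35 (≈-11.4571) theta=197/3850 (≈0.0512)
After 5 (propagate distance d=12): x=-20873/1925 (≈-10.8431) theta=197/3850 (≈0.0512)
After 6 (thin lens f=11): x=-20873/1925 (≈-10.8431) theta=43913/42350 (≈1.0369)
After 7 (propagate distance d=35): x=1077749/42350 (≈25.4486) theta=43913/42350 (≈1.0369)
After 8 (thin lens f=33): x=1077749/42350 (≈25.4486) theta=37138/139755 (≈0.2657)
After 9 (propagate distance d=43 (to screen)): x=7362151/199650 (≈36.8753) theta=37138/139755 (≈0.2657)
|theta_initial|=0.3000 |theta_final|=37138/139755 (≈0.2657) -> not increased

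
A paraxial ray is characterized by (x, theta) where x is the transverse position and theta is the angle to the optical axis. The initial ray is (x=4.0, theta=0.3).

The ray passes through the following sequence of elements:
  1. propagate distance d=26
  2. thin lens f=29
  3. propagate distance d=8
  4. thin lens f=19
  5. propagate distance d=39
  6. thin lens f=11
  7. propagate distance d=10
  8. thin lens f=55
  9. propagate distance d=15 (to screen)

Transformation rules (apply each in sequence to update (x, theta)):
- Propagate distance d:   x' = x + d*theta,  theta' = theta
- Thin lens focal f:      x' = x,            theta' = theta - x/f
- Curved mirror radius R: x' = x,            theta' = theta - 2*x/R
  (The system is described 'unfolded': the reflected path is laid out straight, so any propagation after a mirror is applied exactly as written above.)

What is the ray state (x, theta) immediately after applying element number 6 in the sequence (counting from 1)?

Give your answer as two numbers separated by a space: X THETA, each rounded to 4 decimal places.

Initial: x=4.0000 theta=0.3000
After 1 (propagate distance d=26): x=11.8000 theta=0.3000
After 2 (thin lens f=29): x=11.8000 theta=-31/290 (≈-0.1069)
After 3 (propagate distance d=8): x=1587/145 (≈10.9448) theta=-31/290 (≈-0.1069)
After 4 (thin lens f=19): x=1587/145 (≈10.9448) theta=-3763/5510 (≈-0.6829)
After 5 (propagate distance d=39): x=-86451/5510 (≈-15.6898) theta=-3763/5510 (≈-0.6829)
After 6 (thin lens f=11): x=-86451/5510 (≈-15.6898) theta=22529/30305 (≈0.7434)
Rounded to 4 decimal places: x = -15.6898, theta = 0.7434

Answer: -15.6898 0.7434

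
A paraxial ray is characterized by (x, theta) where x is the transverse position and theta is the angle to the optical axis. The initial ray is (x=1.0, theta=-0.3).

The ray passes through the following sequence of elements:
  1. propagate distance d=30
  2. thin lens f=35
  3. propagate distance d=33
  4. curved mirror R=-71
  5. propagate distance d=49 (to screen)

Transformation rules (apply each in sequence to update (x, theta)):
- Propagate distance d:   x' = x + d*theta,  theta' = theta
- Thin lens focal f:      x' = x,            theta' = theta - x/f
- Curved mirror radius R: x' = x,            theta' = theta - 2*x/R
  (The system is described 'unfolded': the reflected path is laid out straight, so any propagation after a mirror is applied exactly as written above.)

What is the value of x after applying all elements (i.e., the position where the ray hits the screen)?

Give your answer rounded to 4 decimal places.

Answer: -28.1529

Derivation:
Initial: x=1.0000 theta=-0.3000
After 1 (propagate distance d=30): x=-8.0000 theta=-0.3000
After 2 (thin lens f=35): x=-8.0000 theta=-1/14 (≈-0.0714)
After 3 (propagate distance d=33): x=-145/14 (≈-10.3571) theta=-1/14 (≈-0.0714)
After 4 (curved mirror R=-71): x=-145/14 (≈-10.3571) theta=-361/994 (≈-0.3632)
After 5 (propagate distance d=49 (to screen)): x=-13992/497 (≈-28.1529) theta=-361/994 (≈-0.3632)
Rounded to 4 decimal places: x = -28.1529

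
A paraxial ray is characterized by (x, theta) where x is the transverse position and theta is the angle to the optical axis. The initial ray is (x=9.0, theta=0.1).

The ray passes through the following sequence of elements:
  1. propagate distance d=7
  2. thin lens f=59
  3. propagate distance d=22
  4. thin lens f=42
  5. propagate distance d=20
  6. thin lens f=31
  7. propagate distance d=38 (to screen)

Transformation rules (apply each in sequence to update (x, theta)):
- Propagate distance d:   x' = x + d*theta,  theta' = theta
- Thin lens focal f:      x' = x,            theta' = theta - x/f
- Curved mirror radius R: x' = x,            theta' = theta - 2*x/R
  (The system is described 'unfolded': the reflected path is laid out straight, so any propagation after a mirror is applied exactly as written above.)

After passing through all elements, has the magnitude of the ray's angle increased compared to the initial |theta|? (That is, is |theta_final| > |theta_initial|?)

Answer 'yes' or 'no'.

Answer: yes

Derivation:
Initial: x=9.0000 theta=0.1000
After 1 (propagate distance d=7): x=9.7000 theta=0.1000
After 2 (thin lens f=59): x=9.7000 theta=-19/295 (≈-0.0644)
After 3 (propagate distance d=22): x=4887/590 (≈8.2831) theta=-19/295 (≈-0.0644)
After 4 (thin lens f=42): x=4887/590 (≈8.2831) theta=-2161/8260 (≈-0.2616)
After 5 (propagate distance d=20): x=12599/4130 (≈3.0506) theta=-2161/8260 (≈-0.2616)
After 6 (thin lens f=31): x=12599/4130 (≈3.0506) theta=-92189/256060 (≈-0.3600)
After 7 (propagate distance d=38 (to screen)): x=-680511/64015 (≈-10.6305) theta=-92189/256060 (≈-0.3600)
|theta_initial|=0.1000 |theta_final|=92189/256060 (≈0.3600) -> increased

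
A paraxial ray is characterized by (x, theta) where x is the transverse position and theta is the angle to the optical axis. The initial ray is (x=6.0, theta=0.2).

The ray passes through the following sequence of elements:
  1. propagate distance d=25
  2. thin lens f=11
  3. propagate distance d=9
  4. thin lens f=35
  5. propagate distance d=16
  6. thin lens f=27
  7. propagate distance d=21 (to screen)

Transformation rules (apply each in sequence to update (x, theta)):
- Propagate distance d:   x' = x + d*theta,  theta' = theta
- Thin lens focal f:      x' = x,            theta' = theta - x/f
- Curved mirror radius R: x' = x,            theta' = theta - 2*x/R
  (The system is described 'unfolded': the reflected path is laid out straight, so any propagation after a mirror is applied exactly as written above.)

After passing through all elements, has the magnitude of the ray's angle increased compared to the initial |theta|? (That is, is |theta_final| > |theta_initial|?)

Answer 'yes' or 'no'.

Answer: yes

Derivation:
Initial: x=6.0000 theta=0.2000
After 1 (propagate distance d=25): x=11.0000 theta=0.2000
After 2 (thin lens f=11): x=11.0000 theta=-0.8000
After 3 (propagate distance d=9): x=3.8000 theta=-0.8000
After 4 (thin lens f=35): x=3.8000 theta=-159/175 (≈-0.9086)
After 5 (propagate distance d=16): x=-1879/175 (≈-10.7371) theta=-159/175 (≈-0.9086)
After 6 (thin lens f=27): x=-1879/175 (≈-10.7371) theta=-2414/4725 (≈-0.5109)
After 7 (propagate distance d=21 (to screen)): x=-33809/1575 (≈-21.4660) theta=-2414/4725 (≈-0.5109)
|theta_initial|=0.2000 |theta_final|=2414/4725 (≈0.5109) -> increased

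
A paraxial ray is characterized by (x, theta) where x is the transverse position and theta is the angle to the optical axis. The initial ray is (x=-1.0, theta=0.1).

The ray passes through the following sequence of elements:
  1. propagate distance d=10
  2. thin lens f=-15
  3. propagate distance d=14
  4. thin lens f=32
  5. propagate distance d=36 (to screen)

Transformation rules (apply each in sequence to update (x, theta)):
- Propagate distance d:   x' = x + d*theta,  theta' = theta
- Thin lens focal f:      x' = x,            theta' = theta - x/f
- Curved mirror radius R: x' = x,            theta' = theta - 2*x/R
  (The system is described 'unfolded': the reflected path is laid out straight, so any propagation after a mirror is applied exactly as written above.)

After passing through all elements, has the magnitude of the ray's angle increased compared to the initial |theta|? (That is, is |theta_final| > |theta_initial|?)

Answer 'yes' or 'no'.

Initial: x=-1.0000 theta=0.1000
After 1 (propagate distance d=10): x=0.0000 theta=0.1000
After 2 (thin lens f=-15): x=0.0000 theta=0.1000
After 3 (propagate distance d=14): x=1.4000 theta=0.1000
After 4 (thin lens f=32): x=1.4000 theta=9/160 (≈0.0563)
After 5 (propagate distance d=36 (to screen)): x=3.4250 theta=9/160 (≈0.0563)
|theta_initial|=0.1000 |theta_final|=9/160 (≈0.0563) -> not increased

Answer: no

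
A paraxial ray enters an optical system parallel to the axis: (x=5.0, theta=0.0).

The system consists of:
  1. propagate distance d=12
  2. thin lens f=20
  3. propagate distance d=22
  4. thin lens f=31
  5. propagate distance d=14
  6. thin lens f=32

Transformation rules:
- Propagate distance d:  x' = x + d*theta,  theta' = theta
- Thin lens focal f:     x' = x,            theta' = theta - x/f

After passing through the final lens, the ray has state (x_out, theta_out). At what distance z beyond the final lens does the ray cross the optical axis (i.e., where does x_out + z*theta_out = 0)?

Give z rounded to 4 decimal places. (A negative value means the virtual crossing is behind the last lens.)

Initial: x=5.0000 theta=0.0000
After 1 (propagate distance d=12): x=5.0000 theta=0.0000
After 2 (thin lens f=20): x=5.0000 theta=-0.2500
After 3 (propagate distance d=22): x=-0.5000 theta=-0.2500
After 4 (thin lens f=31): x=-0.5000 theta=-29/124 (≈-0.2339)
After 5 (propagate distance d=14): x=-117/31 (≈-3.7742) theta=-29/124 (≈-0.2339)
After 6 (thin lens f=32): x=-117/31 (≈-3.7742) theta=-115/992 (≈-0.1159)
z_focus = -x_out/theta_out = -(-117/31)/(-115/992) = -3744/115 ≈ -32.5565
Rounded to 4 decimal places: z = -32.5565

Answer: -32.5565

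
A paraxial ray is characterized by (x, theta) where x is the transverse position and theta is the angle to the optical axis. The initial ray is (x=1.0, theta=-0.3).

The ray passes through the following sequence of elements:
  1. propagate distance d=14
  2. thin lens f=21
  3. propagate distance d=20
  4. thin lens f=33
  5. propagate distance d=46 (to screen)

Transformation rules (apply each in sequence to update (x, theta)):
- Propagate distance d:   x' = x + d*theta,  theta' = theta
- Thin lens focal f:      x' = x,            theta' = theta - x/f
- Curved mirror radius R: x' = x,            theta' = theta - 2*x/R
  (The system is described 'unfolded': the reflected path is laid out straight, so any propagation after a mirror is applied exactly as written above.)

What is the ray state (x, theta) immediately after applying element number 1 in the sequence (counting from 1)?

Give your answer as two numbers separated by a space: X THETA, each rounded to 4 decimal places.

Answer: -3.2000 -0.3000

Derivation:
Initial: x=1.0000 theta=-0.3000
After 1 (propagate distance d=14): x=-3.2000 theta=-0.3000
Rounded to 4 decimal places: x = -3.2000, theta = -0.3000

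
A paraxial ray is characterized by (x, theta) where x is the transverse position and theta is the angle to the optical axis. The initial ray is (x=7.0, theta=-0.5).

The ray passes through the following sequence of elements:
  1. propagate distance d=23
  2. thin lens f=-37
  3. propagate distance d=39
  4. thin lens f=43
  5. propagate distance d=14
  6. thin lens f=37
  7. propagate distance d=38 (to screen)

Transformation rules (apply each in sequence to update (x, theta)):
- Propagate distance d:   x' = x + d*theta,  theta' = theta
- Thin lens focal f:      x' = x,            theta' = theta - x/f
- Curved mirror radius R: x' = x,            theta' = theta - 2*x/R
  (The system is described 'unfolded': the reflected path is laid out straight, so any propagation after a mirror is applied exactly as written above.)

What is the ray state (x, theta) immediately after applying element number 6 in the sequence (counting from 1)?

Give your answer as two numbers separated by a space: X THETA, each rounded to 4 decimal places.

Initial: x=7.0000 theta=-0.5000
After 1 (propagate distance d=23): x=-4.5000 theta=-0.5000
After 2 (thin lens f=-37): x=-4.5000 theta=-23/37 (≈-0.6216)
After 3 (propagate distance d=39): x=-2127/74 (≈-28.7432) theta=-23/37 (≈-0.6216)
After 4 (thin lens f=43): x=-2127/74 (≈-28.7432) theta=149/3182 (≈0.0468)
After 5 (propagate distance d=14): x=-89375/3182 (≈-28.0877) theta=149/3182 (≈0.0468)
After 6 (thin lens f=37): x=-89375/3182 (≈-28.0877) theta=47444/58867 (≈0.8060)
Rounded to 4 decimal places: x = -28.0877, theta = 0.8060

Answer: -28.0877 0.8060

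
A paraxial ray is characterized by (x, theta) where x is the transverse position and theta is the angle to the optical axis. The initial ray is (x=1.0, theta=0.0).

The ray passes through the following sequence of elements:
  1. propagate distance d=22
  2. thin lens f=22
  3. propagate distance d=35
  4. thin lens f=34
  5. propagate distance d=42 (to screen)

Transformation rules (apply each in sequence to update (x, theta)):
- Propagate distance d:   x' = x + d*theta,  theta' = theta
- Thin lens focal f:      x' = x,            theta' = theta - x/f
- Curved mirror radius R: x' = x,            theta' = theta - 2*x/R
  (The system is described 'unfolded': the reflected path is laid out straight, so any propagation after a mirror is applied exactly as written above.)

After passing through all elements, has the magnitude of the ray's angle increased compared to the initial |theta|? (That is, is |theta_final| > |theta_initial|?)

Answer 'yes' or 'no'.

Initial: x=1.0000 theta=0.0000
After 1 (propagate distance d=22): x=1.0000 theta=0.0000
After 2 (thin lens f=22): x=1.0000 theta=-1/22 (≈-0.0455)
After 3 (propagate distance d=35): x=-13/22 (≈-0.5909) theta=-1/22 (≈-0.0455)
After 4 (thin lens f=34): x=-13/22 (≈-0.5909) theta=-21/748 (≈-0.0281)
After 5 (propagate distance d=42 (to screen)): x=-331/187 (≈-1.7701) theta=-21/748 (≈-0.0281)
|theta_initial|=0.0000 |theta_final|=21/748 (≈0.0281) -> increased

Answer: yes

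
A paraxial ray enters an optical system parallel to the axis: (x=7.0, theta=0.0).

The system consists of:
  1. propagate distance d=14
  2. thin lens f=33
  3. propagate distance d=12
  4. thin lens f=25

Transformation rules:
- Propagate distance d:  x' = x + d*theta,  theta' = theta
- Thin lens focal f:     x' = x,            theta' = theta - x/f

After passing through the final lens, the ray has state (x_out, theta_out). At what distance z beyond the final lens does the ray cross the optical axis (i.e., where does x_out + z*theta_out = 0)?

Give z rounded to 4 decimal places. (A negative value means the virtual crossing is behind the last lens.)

Initial: x=7.0000 theta=0.0000
After 1 (propagate distance d=14): x=7.0000 theta=0.0000
After 2 (thin lens f=33): x=7.0000 theta=-7/33 (≈-0.2121)
After 3 (propagate distance d=12): x=49/11 (≈4.4545) theta=-7/33 (≈-0.2121)
After 4 (thin lens f=25): x=49/11 (≈4.4545) theta=-322/825 (≈-0.3903)
z_focus = -x_out/theta_out = -(49/11)/(-322/825) = 525/46 ≈ 11.4130
Rounded to 4 decimal places: z = 11.4130

Answer: 11.4130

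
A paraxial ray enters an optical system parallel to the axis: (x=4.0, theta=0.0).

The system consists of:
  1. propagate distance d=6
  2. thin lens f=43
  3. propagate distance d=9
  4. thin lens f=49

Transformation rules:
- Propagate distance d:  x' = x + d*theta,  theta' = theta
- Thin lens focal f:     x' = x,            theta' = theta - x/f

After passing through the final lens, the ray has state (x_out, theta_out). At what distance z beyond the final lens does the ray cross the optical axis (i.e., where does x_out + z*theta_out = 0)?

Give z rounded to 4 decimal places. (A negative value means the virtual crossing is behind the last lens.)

Initial: x=4.0000 theta=0.0000
After 1 (propagate distance d=6): x=4.0000 theta=0.0000
After 2 (thin lens f=43): x=4.0000 theta=-4/43 (≈-0.0930)
After 3 (propagate distance d=9): x=136/43 (≈3.1628) theta=-4/43 (≈-0.0930)
After 4 (thin lens f=49): x=136/43 (≈3.1628) theta=-332/2107 (≈-0.1576)
z_focus = -x_out/theta_out = -(136/43)/(-332/2107) = 1666/83 ≈ 20.0723
Rounded to 4 decimal places: z = 20.0723

Answer: 20.0723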